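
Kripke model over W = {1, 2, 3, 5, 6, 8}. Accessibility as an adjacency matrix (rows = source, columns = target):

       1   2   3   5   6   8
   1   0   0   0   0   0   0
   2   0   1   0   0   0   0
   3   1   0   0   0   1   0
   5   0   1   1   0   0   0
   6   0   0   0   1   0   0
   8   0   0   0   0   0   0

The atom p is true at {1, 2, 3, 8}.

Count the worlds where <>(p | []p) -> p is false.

2

1: <>(p | []p) is F, p is T. ✓
2: <>(p | []p) is T, p is T. ✓
3: <>(p | []p) is T, p is T. ✓
5: <>(p | []p) is T, p is F. ✗
6: <>(p | []p) is T, p is F. ✗
8: <>(p | []p) is F, p is T. ✓
Satisfying worlds: {1, 2, 3, 8}.
So <>(p | []p) -> p fails at the other 2 worlds.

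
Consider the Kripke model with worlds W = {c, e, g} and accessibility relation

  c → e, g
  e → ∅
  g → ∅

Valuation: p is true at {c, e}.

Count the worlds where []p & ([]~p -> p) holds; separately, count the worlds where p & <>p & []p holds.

For []p & ([]~p -> p):
c: []p is F, []~p -> p is T. ✗
e: []p is T, []~p -> p is T. ✓
g: []p is T, []~p -> p is F. ✗
— 1 world.
For p & <>p & []p:
c: p is T, <>p & []p is F. ✗
e: p is T, <>p & []p is F. ✗
g: p is F, <>p & []p is F. ✗
— 0 worlds.

1 and 0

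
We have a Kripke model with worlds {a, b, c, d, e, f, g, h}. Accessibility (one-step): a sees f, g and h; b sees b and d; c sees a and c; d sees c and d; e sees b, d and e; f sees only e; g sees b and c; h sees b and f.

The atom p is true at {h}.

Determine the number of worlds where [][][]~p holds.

5

a: successors {f, g, h}; [][]~p there: f:T, g:T, h:T. ✓
b: successors {b, d}; [][]~p there: b:T, d:T. ✓
c: successors {a, c}; [][]~p there: a:T, c:F. ✗
d: successors {c, d}; [][]~p there: c:F, d:T. ✗
e: successors {b, d, e}; [][]~p there: b:T, d:T, e:T. ✓
f: successors {e}; [][]~p there: e:T. ✓
g: successors {b, c}; [][]~p there: b:T, c:F. ✗
h: successors {b, f}; [][]~p there: b:T, f:T. ✓
Satisfying worlds: {a, b, e, f, h}.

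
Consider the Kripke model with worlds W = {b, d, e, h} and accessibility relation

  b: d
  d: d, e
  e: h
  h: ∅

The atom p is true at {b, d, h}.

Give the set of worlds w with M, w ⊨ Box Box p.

{e, h}

b: successors {d}; Box p there: d:F. ✗
d: successors {d, e}; Box p there: d:F, e:T. ✗
e: successors {h}; Box p there: h:T. ✓
h: no successors, so Box Box p holds vacuously. ✓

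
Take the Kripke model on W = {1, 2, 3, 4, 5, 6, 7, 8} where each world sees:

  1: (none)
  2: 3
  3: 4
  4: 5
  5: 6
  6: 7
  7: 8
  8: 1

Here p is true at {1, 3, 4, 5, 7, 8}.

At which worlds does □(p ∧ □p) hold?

1: no successors, so □(p ∧ □p) holds vacuously. ✓
2: successors {3}; p ∧ □p there: 3:T. ✓
3: successors {4}; p ∧ □p there: 4:T. ✓
4: successors {5}; p ∧ □p there: 5:F. ✗
5: successors {6}; p ∧ □p there: 6:F. ✗
6: successors {7}; p ∧ □p there: 7:T. ✓
7: successors {8}; p ∧ □p there: 8:T. ✓
8: successors {1}; p ∧ □p there: 1:T. ✓

{1, 2, 3, 6, 7, 8}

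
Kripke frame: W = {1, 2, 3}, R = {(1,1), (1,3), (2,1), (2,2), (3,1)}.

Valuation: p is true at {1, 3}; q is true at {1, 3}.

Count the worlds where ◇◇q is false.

1: successors {1, 3}; ◇q there: 1:T, 3:T. ✓
2: successors {1, 2}; ◇q there: 1:T, 2:T. ✓
3: successors {1}; ◇q there: 1:T. ✓
Satisfying worlds: {1, 2, 3}.
So ◇◇q fails at the other 0 worlds.

0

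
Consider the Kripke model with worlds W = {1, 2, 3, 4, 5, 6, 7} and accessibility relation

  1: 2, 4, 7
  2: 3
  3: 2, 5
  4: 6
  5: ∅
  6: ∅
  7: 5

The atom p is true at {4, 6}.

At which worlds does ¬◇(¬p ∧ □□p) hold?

{2, 4, 5, 6}

1: ◇(¬p ∧ □□p) is T. ✗
2: ◇(¬p ∧ □□p) is F. ✓
3: ◇(¬p ∧ □□p) is T. ✗
4: ◇(¬p ∧ □□p) is F. ✓
5: ◇(¬p ∧ □□p) is F. ✓
6: ◇(¬p ∧ □□p) is F. ✓
7: ◇(¬p ∧ □□p) is T. ✗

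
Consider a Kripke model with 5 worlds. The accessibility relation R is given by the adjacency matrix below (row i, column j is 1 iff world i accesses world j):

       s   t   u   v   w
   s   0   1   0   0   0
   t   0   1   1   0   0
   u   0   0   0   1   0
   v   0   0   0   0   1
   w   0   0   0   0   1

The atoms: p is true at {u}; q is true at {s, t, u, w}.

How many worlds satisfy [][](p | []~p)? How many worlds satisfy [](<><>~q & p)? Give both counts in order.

3 and 0

For [][](p | []~p):
s: successors {t}; [](p | []~p) there: t:F. ✗
t: successors {t, u}; [](p | []~p) there: t:F, u:T. ✗
u: successors {v}; [](p | []~p) there: v:T. ✓
v: successors {w}; [](p | []~p) there: w:T. ✓
w: successors {w}; [](p | []~p) there: w:T. ✓
— 3 worlds.
For [](<><>~q & p):
s: successors {t}; <><>~q & p there: t:F. ✗
t: successors {t, u}; <><>~q & p there: t:F, u:F. ✗
u: successors {v}; <><>~q & p there: v:F. ✗
v: successors {w}; <><>~q & p there: w:F. ✗
w: successors {w}; <><>~q & p there: w:F. ✗
— 0 worlds.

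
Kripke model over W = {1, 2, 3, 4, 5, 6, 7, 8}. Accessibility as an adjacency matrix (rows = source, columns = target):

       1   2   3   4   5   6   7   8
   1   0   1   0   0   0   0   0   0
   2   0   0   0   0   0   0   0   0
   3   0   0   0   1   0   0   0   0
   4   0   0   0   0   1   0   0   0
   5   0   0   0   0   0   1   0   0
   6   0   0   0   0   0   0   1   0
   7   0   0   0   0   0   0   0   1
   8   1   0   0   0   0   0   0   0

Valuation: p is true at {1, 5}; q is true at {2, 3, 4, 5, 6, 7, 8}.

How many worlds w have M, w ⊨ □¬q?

2

1: successors {2}; ¬q there: 2:F. ✗
2: no successors, so □¬q holds vacuously. ✓
3: successors {4}; ¬q there: 4:F. ✗
4: successors {5}; ¬q there: 5:F. ✗
5: successors {6}; ¬q there: 6:F. ✗
6: successors {7}; ¬q there: 7:F. ✗
7: successors {8}; ¬q there: 8:F. ✗
8: successors {1}; ¬q there: 1:T. ✓
Satisfying worlds: {2, 8}.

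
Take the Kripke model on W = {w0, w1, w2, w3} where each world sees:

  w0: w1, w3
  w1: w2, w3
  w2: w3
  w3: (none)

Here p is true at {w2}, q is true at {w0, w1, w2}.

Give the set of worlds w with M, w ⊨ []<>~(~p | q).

{w3}

w0: successors {w1, w3}; <>~(~p | q) there: w1:F, w3:F. ✗
w1: successors {w2, w3}; <>~(~p | q) there: w2:F, w3:F. ✗
w2: successors {w3}; <>~(~p | q) there: w3:F. ✗
w3: no successors, so []<>~(~p | q) holds vacuously. ✓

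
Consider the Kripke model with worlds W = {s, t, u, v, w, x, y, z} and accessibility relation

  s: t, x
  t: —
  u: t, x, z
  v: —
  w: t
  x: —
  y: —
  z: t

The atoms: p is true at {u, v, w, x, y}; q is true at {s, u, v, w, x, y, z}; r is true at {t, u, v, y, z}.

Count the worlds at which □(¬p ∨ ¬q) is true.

6

s: successors {t, x}; ¬p ∨ ¬q there: t:T, x:F. ✗
t: no successors, so □(¬p ∨ ¬q) holds vacuously. ✓
u: successors {t, x, z}; ¬p ∨ ¬q there: t:T, x:F, z:T. ✗
v: no successors, so □(¬p ∨ ¬q) holds vacuously. ✓
w: successors {t}; ¬p ∨ ¬q there: t:T. ✓
x: no successors, so □(¬p ∨ ¬q) holds vacuously. ✓
y: no successors, so □(¬p ∨ ¬q) holds vacuously. ✓
z: successors {t}; ¬p ∨ ¬q there: t:T. ✓
Satisfying worlds: {t, v, w, x, y, z}.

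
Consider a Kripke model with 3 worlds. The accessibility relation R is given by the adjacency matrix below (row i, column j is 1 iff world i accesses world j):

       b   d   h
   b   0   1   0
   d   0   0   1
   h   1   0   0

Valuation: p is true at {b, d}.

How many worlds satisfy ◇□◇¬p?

b: successors {d}; □◇¬p there: d:F. ✗
d: successors {h}; □◇¬p there: h:F. ✗
h: successors {b}; □◇¬p there: b:T. ✓
Satisfying worlds: {h}.

1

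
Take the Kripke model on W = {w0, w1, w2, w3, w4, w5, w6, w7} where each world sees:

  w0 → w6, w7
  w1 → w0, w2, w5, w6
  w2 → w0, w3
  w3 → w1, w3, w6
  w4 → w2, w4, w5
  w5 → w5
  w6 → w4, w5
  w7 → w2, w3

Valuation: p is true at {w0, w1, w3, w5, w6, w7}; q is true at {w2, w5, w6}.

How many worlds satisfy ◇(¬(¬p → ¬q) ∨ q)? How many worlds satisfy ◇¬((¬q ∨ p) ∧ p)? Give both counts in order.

7 and 4

For ◇(¬(¬p → ¬q) ∨ q):
w0: successors {w6, w7}; ¬(¬p → ¬q) ∨ q there: w6:T, w7:F. ✓
w1: successors {w0, w2, w5, w6}; ¬(¬p → ¬q) ∨ q there: w0:F, w2:T, w5:T, w6:T. ✓
w2: successors {w0, w3}; ¬(¬p → ¬q) ∨ q there: w0:F, w3:F. ✗
w3: successors {w1, w3, w6}; ¬(¬p → ¬q) ∨ q there: w1:F, w3:F, w6:T. ✓
w4: successors {w2, w4, w5}; ¬(¬p → ¬q) ∨ q there: w2:T, w4:F, w5:T. ✓
w5: successors {w5}; ¬(¬p → ¬q) ∨ q there: w5:T. ✓
w6: successors {w4, w5}; ¬(¬p → ¬q) ∨ q there: w4:F, w5:T. ✓
w7: successors {w2, w3}; ¬(¬p → ¬q) ∨ q there: w2:T, w3:F. ✓
— 7 worlds.
For ◇¬((¬q ∨ p) ∧ p):
w0: successors {w6, w7}; ¬((¬q ∨ p) ∧ p) there: w6:F, w7:F. ✗
w1: successors {w0, w2, w5, w6}; ¬((¬q ∨ p) ∧ p) there: w0:F, w2:T, w5:F, w6:F. ✓
w2: successors {w0, w3}; ¬((¬q ∨ p) ∧ p) there: w0:F, w3:F. ✗
w3: successors {w1, w3, w6}; ¬((¬q ∨ p) ∧ p) there: w1:F, w3:F, w6:F. ✗
w4: successors {w2, w4, w5}; ¬((¬q ∨ p) ∧ p) there: w2:T, w4:T, w5:F. ✓
w5: successors {w5}; ¬((¬q ∨ p) ∧ p) there: w5:F. ✗
w6: successors {w4, w5}; ¬((¬q ∨ p) ∧ p) there: w4:T, w5:F. ✓
w7: successors {w2, w3}; ¬((¬q ∨ p) ∧ p) there: w2:T, w3:F. ✓
— 4 worlds.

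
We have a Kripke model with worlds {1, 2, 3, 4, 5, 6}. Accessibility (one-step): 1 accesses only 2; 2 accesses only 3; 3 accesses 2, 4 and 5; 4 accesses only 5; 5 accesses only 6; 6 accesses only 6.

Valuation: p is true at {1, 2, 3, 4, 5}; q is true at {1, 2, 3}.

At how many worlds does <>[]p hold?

3

1: successors {2}; []p there: 2:T. ✓
2: successors {3}; []p there: 3:T. ✓
3: successors {2, 4, 5}; []p there: 2:T, 4:T, 5:F. ✓
4: successors {5}; []p there: 5:F. ✗
5: successors {6}; []p there: 6:F. ✗
6: successors {6}; []p there: 6:F. ✗
Satisfying worlds: {1, 2, 3}.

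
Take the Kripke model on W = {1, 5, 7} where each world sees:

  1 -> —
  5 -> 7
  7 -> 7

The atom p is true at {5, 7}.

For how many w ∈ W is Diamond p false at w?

1

1: no successors, so Diamond p fails. ✗
5: successors {7}; p there: 7:T. ✓
7: successors {7}; p there: 7:T. ✓
Satisfying worlds: {5, 7}.
So Diamond p fails at the other 1 world.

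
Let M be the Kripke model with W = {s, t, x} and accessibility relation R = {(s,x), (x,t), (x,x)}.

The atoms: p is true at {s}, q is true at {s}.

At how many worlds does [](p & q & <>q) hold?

1

s: successors {x}; p & q & <>q there: x:F. ✗
t: no successors, so [](p & q & <>q) holds vacuously. ✓
x: successors {t, x}; p & q & <>q there: t:F, x:F. ✗
Satisfying worlds: {t}.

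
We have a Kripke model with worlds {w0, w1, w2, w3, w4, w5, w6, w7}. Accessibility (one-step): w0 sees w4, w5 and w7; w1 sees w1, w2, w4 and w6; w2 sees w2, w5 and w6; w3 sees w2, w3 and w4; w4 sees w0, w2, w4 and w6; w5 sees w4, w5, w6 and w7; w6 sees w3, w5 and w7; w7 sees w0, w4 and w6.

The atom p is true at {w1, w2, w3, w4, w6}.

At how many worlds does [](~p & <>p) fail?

8

w0: successors {w4, w5, w7}; ~p & <>p there: w4:F, w5:T, w7:T. ✗
w1: successors {w1, w2, w4, w6}; ~p & <>p there: w1:F, w2:F, w4:F, w6:F. ✗
w2: successors {w2, w5, w6}; ~p & <>p there: w2:F, w5:T, w6:F. ✗
w3: successors {w2, w3, w4}; ~p & <>p there: w2:F, w3:F, w4:F. ✗
w4: successors {w0, w2, w4, w6}; ~p & <>p there: w0:T, w2:F, w4:F, w6:F. ✗
w5: successors {w4, w5, w6, w7}; ~p & <>p there: w4:F, w5:T, w6:F, w7:T. ✗
w6: successors {w3, w5, w7}; ~p & <>p there: w3:F, w5:T, w7:T. ✗
w7: successors {w0, w4, w6}; ~p & <>p there: w0:T, w4:F, w6:F. ✗
Satisfying worlds: ∅.
So [](~p & <>p) fails at the other 8 worlds.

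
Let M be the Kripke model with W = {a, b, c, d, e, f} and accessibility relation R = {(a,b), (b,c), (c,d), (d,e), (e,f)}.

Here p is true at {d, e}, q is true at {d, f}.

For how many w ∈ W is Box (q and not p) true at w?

a: successors {b}; q and not p there: b:F. ✗
b: successors {c}; q and not p there: c:F. ✗
c: successors {d}; q and not p there: d:F. ✗
d: successors {e}; q and not p there: e:F. ✗
e: successors {f}; q and not p there: f:T. ✓
f: no successors, so Box (q and not p) holds vacuously. ✓
Satisfying worlds: {e, f}.

2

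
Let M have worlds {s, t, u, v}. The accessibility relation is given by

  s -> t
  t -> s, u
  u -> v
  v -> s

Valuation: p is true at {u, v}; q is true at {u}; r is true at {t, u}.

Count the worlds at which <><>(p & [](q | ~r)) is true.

2

s: successors {t}; <>(p & [](q | ~r)) there: t:T. ✓
t: successors {s, u}; <>(p & [](q | ~r)) there: s:F, u:T. ✓
u: successors {v}; <>(p & [](q | ~r)) there: v:F. ✗
v: successors {s}; <>(p & [](q | ~r)) there: s:F. ✗
Satisfying worlds: {s, t}.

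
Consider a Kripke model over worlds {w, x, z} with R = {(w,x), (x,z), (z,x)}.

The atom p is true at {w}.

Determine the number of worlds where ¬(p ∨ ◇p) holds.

w: p ∨ ◇p is T. ✗
x: p ∨ ◇p is F. ✓
z: p ∨ ◇p is F. ✓
Satisfying worlds: {x, z}.

2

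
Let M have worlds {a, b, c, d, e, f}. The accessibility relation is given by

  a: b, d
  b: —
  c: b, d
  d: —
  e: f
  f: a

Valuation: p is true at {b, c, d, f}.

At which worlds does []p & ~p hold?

a: []p is T, ~p is T. ✓
b: []p is T, ~p is F. ✗
c: []p is T, ~p is F. ✗
d: []p is T, ~p is F. ✗
e: []p is T, ~p is T. ✓
f: []p is F, ~p is F. ✗

{a, e}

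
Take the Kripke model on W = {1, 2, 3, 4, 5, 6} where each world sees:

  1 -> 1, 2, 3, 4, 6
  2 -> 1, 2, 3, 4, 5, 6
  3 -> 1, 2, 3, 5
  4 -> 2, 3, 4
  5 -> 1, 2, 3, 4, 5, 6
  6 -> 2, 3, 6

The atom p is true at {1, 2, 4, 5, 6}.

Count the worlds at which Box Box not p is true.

0

1: successors {1, 2, 3, 4, 6}; Box not p there: 1:F, 2:F, 3:F, 4:F, 6:F. ✗
2: successors {1, 2, 3, 4, 5, 6}; Box not p there: 1:F, 2:F, 3:F, 4:F, 5:F, 6:F. ✗
3: successors {1, 2, 3, 5}; Box not p there: 1:F, 2:F, 3:F, 5:F. ✗
4: successors {2, 3, 4}; Box not p there: 2:F, 3:F, 4:F. ✗
5: successors {1, 2, 3, 4, 5, 6}; Box not p there: 1:F, 2:F, 3:F, 4:F, 5:F, 6:F. ✗
6: successors {2, 3, 6}; Box not p there: 2:F, 3:F, 6:F. ✗
Satisfying worlds: ∅.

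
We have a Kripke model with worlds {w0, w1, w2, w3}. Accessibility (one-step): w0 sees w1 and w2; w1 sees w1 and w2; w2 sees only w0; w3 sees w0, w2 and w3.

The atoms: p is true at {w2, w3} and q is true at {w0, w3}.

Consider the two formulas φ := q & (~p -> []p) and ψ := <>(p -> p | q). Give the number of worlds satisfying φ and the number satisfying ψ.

For q & (~p -> []p):
w0: q is T, ~p -> []p is F. ✗
w1: q is F, ~p -> []p is F. ✗
w2: q is F, ~p -> []p is T. ✗
w3: q is T, ~p -> []p is T. ✓
— 1 world.
For <>(p -> p | q):
w0: successors {w1, w2}; p -> p | q there: w1:T, w2:T. ✓
w1: successors {w1, w2}; p -> p | q there: w1:T, w2:T. ✓
w2: successors {w0}; p -> p | q there: w0:T. ✓
w3: successors {w0, w2, w3}; p -> p | q there: w0:T, w2:T, w3:T. ✓
— 4 worlds.

1 and 4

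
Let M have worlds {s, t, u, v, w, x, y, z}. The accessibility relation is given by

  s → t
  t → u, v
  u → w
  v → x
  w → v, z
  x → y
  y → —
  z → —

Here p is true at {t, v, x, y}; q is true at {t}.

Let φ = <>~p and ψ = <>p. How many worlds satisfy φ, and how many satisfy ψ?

3 and 5

For <>~p:
s: successors {t}; ~p there: t:F. ✗
t: successors {u, v}; ~p there: u:T, v:F. ✓
u: successors {w}; ~p there: w:T. ✓
v: successors {x}; ~p there: x:F. ✗
w: successors {v, z}; ~p there: v:F, z:T. ✓
x: successors {y}; ~p there: y:F. ✗
y: no successors, so <>~p fails. ✗
z: no successors, so <>~p fails. ✗
— 3 worlds.
For <>p:
s: successors {t}; p there: t:T. ✓
t: successors {u, v}; p there: u:F, v:T. ✓
u: successors {w}; p there: w:F. ✗
v: successors {x}; p there: x:T. ✓
w: successors {v, z}; p there: v:T, z:F. ✓
x: successors {y}; p there: y:T. ✓
y: no successors, so <>p fails. ✗
z: no successors, so <>p fails. ✗
— 5 worlds.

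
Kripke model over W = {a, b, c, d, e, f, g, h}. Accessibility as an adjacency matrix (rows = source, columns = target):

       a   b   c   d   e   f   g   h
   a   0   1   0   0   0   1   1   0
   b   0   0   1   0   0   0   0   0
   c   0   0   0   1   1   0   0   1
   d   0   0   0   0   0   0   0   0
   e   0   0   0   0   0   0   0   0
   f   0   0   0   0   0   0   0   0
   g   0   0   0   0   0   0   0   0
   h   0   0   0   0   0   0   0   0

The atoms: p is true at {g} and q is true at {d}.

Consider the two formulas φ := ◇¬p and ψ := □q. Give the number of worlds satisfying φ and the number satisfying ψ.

For ◇¬p:
a: successors {b, f, g}; ¬p there: b:T, f:T, g:F. ✓
b: successors {c}; ¬p there: c:T. ✓
c: successors {d, e, h}; ¬p there: d:T, e:T, h:T. ✓
d: no successors, so ◇¬p fails. ✗
e: no successors, so ◇¬p fails. ✗
f: no successors, so ◇¬p fails. ✗
g: no successors, so ◇¬p fails. ✗
h: no successors, so ◇¬p fails. ✗
— 3 worlds.
For □q:
a: successors {b, f, g}; q there: b:F, f:F, g:F. ✗
b: successors {c}; q there: c:F. ✗
c: successors {d, e, h}; q there: d:T, e:F, h:F. ✗
d: no successors, so □q holds vacuously. ✓
e: no successors, so □q holds vacuously. ✓
f: no successors, so □q holds vacuously. ✓
g: no successors, so □q holds vacuously. ✓
h: no successors, so □q holds vacuously. ✓
— 5 worlds.

3 and 5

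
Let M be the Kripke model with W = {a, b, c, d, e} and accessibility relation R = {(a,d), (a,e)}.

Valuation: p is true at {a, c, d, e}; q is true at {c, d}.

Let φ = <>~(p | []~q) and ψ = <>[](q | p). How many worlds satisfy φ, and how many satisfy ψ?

0 and 1

For <>~(p | []~q):
a: successors {d, e}; ~(p | []~q) there: d:F, e:F. ✗
b: no successors, so <>~(p | []~q) fails. ✗
c: no successors, so <>~(p | []~q) fails. ✗
d: no successors, so <>~(p | []~q) fails. ✗
e: no successors, so <>~(p | []~q) fails. ✗
— 0 worlds.
For <>[](q | p):
a: successors {d, e}; [](q | p) there: d:T, e:T. ✓
b: no successors, so <>[](q | p) fails. ✗
c: no successors, so <>[](q | p) fails. ✗
d: no successors, so <>[](q | p) fails. ✗
e: no successors, so <>[](q | p) fails. ✗
— 1 world.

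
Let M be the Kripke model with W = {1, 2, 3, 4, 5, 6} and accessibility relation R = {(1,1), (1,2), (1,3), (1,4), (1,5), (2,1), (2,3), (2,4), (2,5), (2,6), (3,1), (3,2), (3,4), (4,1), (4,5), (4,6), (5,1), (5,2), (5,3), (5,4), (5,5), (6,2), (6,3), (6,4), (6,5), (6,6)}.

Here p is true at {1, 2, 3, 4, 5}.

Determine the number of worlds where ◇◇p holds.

6

1: successors {1, 2, 3, 4, 5}; ◇p there: 1:T, 2:T, 3:T, 4:T, 5:T. ✓
2: successors {1, 3, 4, 5, 6}; ◇p there: 1:T, 3:T, 4:T, 5:T, 6:T. ✓
3: successors {1, 2, 4}; ◇p there: 1:T, 2:T, 4:T. ✓
4: successors {1, 5, 6}; ◇p there: 1:T, 5:T, 6:T. ✓
5: successors {1, 2, 3, 4, 5}; ◇p there: 1:T, 2:T, 3:T, 4:T, 5:T. ✓
6: successors {2, 3, 4, 5, 6}; ◇p there: 2:T, 3:T, 4:T, 5:T, 6:T. ✓
Satisfying worlds: {1, 2, 3, 4, 5, 6}.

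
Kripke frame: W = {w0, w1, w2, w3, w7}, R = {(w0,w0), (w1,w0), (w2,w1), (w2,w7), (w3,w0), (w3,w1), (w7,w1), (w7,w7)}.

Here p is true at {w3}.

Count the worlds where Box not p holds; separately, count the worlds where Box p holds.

For Box not p:
w0: successors {w0}; not p there: w0:T. ✓
w1: successors {w0}; not p there: w0:T. ✓
w2: successors {w1, w7}; not p there: w1:T, w7:T. ✓
w3: successors {w0, w1}; not p there: w0:T, w1:T. ✓
w7: successors {w1, w7}; not p there: w1:T, w7:T. ✓
— 5 worlds.
For Box p:
w0: successors {w0}; p there: w0:F. ✗
w1: successors {w0}; p there: w0:F. ✗
w2: successors {w1, w7}; p there: w1:F, w7:F. ✗
w3: successors {w0, w1}; p there: w0:F, w1:F. ✗
w7: successors {w1, w7}; p there: w1:F, w7:F. ✗
— 0 worlds.

5 and 0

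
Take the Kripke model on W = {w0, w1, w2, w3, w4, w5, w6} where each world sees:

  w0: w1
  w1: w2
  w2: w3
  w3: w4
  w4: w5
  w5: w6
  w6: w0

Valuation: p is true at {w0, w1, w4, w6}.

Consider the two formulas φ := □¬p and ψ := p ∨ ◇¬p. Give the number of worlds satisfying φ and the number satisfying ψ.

For □¬p:
w0: successors {w1}; ¬p there: w1:F. ✗
w1: successors {w2}; ¬p there: w2:T. ✓
w2: successors {w3}; ¬p there: w3:T. ✓
w3: successors {w4}; ¬p there: w4:F. ✗
w4: successors {w5}; ¬p there: w5:T. ✓
w5: successors {w6}; ¬p there: w6:F. ✗
w6: successors {w0}; ¬p there: w0:F. ✗
— 3 worlds.
For p ∨ ◇¬p:
w0: p is T, ◇¬p is F. ✓
w1: p is T, ◇¬p is T. ✓
w2: p is F, ◇¬p is T. ✓
w3: p is F, ◇¬p is F. ✗
w4: p is T, ◇¬p is T. ✓
w5: p is F, ◇¬p is F. ✗
w6: p is T, ◇¬p is F. ✓
— 5 worlds.

3 and 5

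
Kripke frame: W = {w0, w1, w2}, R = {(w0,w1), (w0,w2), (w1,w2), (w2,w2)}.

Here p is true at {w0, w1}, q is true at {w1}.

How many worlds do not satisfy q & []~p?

2

w0: q is F, []~p is F. ✗
w1: q is T, []~p is T. ✓
w2: q is F, []~p is T. ✗
Satisfying worlds: {w1}.
So q & []~p fails at the other 2 worlds.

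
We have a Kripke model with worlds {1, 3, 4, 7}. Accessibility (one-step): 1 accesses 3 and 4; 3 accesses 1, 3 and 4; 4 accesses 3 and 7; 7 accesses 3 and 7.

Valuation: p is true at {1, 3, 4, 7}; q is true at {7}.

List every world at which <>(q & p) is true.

1: successors {3, 4}; q & p there: 3:F, 4:F. ✗
3: successors {1, 3, 4}; q & p there: 1:F, 3:F, 4:F. ✗
4: successors {3, 7}; q & p there: 3:F, 7:T. ✓
7: successors {3, 7}; q & p there: 3:F, 7:T. ✓

{4, 7}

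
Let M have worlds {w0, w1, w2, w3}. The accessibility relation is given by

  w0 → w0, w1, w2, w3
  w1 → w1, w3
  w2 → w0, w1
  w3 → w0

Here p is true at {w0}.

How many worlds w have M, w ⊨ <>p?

3

w0: successors {w0, w1, w2, w3}; p there: w0:T, w1:F, w2:F, w3:F. ✓
w1: successors {w1, w3}; p there: w1:F, w3:F. ✗
w2: successors {w0, w1}; p there: w0:T, w1:F. ✓
w3: successors {w0}; p there: w0:T. ✓
Satisfying worlds: {w0, w2, w3}.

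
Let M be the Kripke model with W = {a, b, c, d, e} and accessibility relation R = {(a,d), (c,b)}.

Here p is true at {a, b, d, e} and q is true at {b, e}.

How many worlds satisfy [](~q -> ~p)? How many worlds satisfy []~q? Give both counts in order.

For [](~q -> ~p):
a: successors {d}; ~q -> ~p there: d:F. ✗
b: no successors, so [](~q -> ~p) holds vacuously. ✓
c: successors {b}; ~q -> ~p there: b:T. ✓
d: no successors, so [](~q -> ~p) holds vacuously. ✓
e: no successors, so [](~q -> ~p) holds vacuously. ✓
— 4 worlds.
For []~q:
a: successors {d}; ~q there: d:T. ✓
b: no successors, so []~q holds vacuously. ✓
c: successors {b}; ~q there: b:F. ✗
d: no successors, so []~q holds vacuously. ✓
e: no successors, so []~q holds vacuously. ✓
— 4 worlds.

4 and 4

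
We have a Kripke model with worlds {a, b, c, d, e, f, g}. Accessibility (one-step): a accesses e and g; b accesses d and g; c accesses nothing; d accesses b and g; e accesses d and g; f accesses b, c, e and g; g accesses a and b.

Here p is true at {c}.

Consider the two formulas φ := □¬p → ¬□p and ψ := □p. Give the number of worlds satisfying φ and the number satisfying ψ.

For □¬p → ¬□p:
a: □¬p is T, ¬□p is T. ✓
b: □¬p is T, ¬□p is T. ✓
c: □¬p is T, ¬□p is F. ✗
d: □¬p is T, ¬□p is T. ✓
e: □¬p is T, ¬□p is T. ✓
f: □¬p is F, ¬□p is T. ✓
g: □¬p is T, ¬□p is T. ✓
— 6 worlds.
For □p:
a: successors {e, g}; p there: e:F, g:F. ✗
b: successors {d, g}; p there: d:F, g:F. ✗
c: no successors, so □p holds vacuously. ✓
d: successors {b, g}; p there: b:F, g:F. ✗
e: successors {d, g}; p there: d:F, g:F. ✗
f: successors {b, c, e, g}; p there: b:F, c:T, e:F, g:F. ✗
g: successors {a, b}; p there: a:F, b:F. ✗
— 1 world.

6 and 1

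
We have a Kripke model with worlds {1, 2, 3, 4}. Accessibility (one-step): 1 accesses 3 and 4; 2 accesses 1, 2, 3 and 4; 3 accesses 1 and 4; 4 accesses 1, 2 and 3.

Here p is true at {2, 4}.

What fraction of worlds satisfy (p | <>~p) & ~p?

1: p | <>~p is T, ~p is T. ✓
2: p | <>~p is T, ~p is F. ✗
3: p | <>~p is T, ~p is T. ✓
4: p | <>~p is T, ~p is F. ✗
That's 2 of 4 worlds, so 2/4 = 1/2.

1/2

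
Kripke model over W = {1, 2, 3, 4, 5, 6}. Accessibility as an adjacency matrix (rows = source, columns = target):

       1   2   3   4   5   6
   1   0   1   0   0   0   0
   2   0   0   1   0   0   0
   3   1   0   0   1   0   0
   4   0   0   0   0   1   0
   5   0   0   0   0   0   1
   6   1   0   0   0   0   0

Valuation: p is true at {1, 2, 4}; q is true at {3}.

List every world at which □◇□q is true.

{6}

1: successors {2}; ◇□q there: 2:F. ✗
2: successors {3}; ◇□q there: 3:F. ✗
3: successors {1, 4}; ◇□q there: 1:T, 4:F. ✗
4: successors {5}; ◇□q there: 5:F. ✗
5: successors {6}; ◇□q there: 6:F. ✗
6: successors {1}; ◇□q there: 1:T. ✓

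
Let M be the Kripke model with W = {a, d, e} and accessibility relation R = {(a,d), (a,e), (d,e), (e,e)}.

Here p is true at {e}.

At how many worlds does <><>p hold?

a: successors {d, e}; <>p there: d:T, e:T. ✓
d: successors {e}; <>p there: e:T. ✓
e: successors {e}; <>p there: e:T. ✓
Satisfying worlds: {a, d, e}.

3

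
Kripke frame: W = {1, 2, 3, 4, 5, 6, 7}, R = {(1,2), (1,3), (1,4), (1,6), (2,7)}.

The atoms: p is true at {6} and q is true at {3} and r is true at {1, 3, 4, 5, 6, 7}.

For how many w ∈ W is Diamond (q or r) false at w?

1: successors {2, 3, 4, 6}; q or r there: 2:F, 3:T, 4:T, 6:T. ✓
2: successors {7}; q or r there: 7:T. ✓
3: no successors, so Diamond (q or r) fails. ✗
4: no successors, so Diamond (q or r) fails. ✗
5: no successors, so Diamond (q or r) fails. ✗
6: no successors, so Diamond (q or r) fails. ✗
7: no successors, so Diamond (q or r) fails. ✗
Satisfying worlds: {1, 2}.
So Diamond (q or r) fails at the other 5 worlds.

5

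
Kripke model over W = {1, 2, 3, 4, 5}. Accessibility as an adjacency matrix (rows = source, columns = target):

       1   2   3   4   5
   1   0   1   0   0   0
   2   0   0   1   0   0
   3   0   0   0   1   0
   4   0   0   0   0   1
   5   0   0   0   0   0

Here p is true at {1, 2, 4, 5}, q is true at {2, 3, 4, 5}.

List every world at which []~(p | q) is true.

1: successors {2}; ~(p | q) there: 2:F. ✗
2: successors {3}; ~(p | q) there: 3:F. ✗
3: successors {4}; ~(p | q) there: 4:F. ✗
4: successors {5}; ~(p | q) there: 5:F. ✗
5: no successors, so []~(p | q) holds vacuously. ✓

{5}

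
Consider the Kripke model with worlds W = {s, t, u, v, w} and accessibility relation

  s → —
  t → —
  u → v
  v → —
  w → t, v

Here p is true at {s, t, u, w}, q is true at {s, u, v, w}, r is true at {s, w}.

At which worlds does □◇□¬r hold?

s: no successors, so □◇□¬r holds vacuously. ✓
t: no successors, so □◇□¬r holds vacuously. ✓
u: successors {v}; ◇□¬r there: v:F. ✗
v: no successors, so □◇□¬r holds vacuously. ✓
w: successors {t, v}; ◇□¬r there: t:F, v:F. ✗

{s, t, v}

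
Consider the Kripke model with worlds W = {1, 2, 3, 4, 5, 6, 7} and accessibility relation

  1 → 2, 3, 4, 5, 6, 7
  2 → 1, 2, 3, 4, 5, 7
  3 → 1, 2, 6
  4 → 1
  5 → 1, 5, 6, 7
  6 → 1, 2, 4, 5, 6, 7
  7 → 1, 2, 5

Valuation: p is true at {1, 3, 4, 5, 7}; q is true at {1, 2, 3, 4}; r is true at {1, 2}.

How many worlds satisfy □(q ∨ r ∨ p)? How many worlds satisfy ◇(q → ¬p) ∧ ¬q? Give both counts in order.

3 and 3

For □(q ∨ r ∨ p):
1: successors {2, 3, 4, 5, 6, 7}; q ∨ r ∨ p there: 2:T, 3:T, 4:T, 5:T, 6:F, 7:T. ✗
2: successors {1, 2, 3, 4, 5, 7}; q ∨ r ∨ p there: 1:T, 2:T, 3:T, 4:T, 5:T, 7:T. ✓
3: successors {1, 2, 6}; q ∨ r ∨ p there: 1:T, 2:T, 6:F. ✗
4: successors {1}; q ∨ r ∨ p there: 1:T. ✓
5: successors {1, 5, 6, 7}; q ∨ r ∨ p there: 1:T, 5:T, 6:F, 7:T. ✗
6: successors {1, 2, 4, 5, 6, 7}; q ∨ r ∨ p there: 1:T, 2:T, 4:T, 5:T, 6:F, 7:T. ✗
7: successors {1, 2, 5}; q ∨ r ∨ p there: 1:T, 2:T, 5:T. ✓
— 3 worlds.
For ◇(q → ¬p) ∧ ¬q:
1: ◇(q → ¬p) is T, ¬q is F. ✗
2: ◇(q → ¬p) is T, ¬q is F. ✗
3: ◇(q → ¬p) is T, ¬q is F. ✗
4: ◇(q → ¬p) is F, ¬q is F. ✗
5: ◇(q → ¬p) is T, ¬q is T. ✓
6: ◇(q → ¬p) is T, ¬q is T. ✓
7: ◇(q → ¬p) is T, ¬q is T. ✓
— 3 worlds.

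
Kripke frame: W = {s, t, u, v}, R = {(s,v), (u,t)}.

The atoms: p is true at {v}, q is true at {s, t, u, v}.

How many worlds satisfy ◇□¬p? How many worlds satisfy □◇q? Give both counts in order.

2 and 2

For ◇□¬p:
s: successors {v}; □¬p there: v:T. ✓
t: no successors, so ◇□¬p fails. ✗
u: successors {t}; □¬p there: t:T. ✓
v: no successors, so ◇□¬p fails. ✗
— 2 worlds.
For □◇q:
s: successors {v}; ◇q there: v:F. ✗
t: no successors, so □◇q holds vacuously. ✓
u: successors {t}; ◇q there: t:F. ✗
v: no successors, so □◇q holds vacuously. ✓
— 2 worlds.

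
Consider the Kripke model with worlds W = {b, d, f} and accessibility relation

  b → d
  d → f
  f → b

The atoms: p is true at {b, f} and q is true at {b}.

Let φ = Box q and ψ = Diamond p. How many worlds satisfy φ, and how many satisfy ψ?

For Box q:
b: successors {d}; q there: d:F. ✗
d: successors {f}; q there: f:F. ✗
f: successors {b}; q there: b:T. ✓
— 1 world.
For Diamond p:
b: successors {d}; p there: d:F. ✗
d: successors {f}; p there: f:T. ✓
f: successors {b}; p there: b:T. ✓
— 2 worlds.

1 and 2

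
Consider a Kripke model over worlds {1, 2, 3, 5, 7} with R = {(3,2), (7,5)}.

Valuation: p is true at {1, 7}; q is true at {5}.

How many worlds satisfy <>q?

1

1: no successors, so <>q fails. ✗
2: no successors, so <>q fails. ✗
3: successors {2}; q there: 2:F. ✗
5: no successors, so <>q fails. ✗
7: successors {5}; q there: 5:T. ✓
Satisfying worlds: {7}.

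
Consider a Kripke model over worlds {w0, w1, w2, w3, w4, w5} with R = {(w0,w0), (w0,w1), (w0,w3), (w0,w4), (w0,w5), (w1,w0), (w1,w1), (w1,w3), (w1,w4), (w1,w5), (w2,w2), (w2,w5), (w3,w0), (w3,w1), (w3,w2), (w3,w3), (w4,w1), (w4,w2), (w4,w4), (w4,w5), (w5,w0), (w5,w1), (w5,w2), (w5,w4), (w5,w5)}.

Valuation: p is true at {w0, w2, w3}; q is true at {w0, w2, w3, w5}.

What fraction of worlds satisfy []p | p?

1/2

w0: []p is F, p is T. ✓
w1: []p is F, p is F. ✗
w2: []p is F, p is T. ✓
w3: []p is F, p is T. ✓
w4: []p is F, p is F. ✗
w5: []p is F, p is F. ✗
That's 3 of 6 worlds, so 3/6 = 1/2.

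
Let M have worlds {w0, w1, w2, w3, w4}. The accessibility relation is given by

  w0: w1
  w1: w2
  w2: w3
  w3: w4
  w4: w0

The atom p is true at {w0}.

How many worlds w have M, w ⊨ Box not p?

4

w0: successors {w1}; not p there: w1:T. ✓
w1: successors {w2}; not p there: w2:T. ✓
w2: successors {w3}; not p there: w3:T. ✓
w3: successors {w4}; not p there: w4:T. ✓
w4: successors {w0}; not p there: w0:F. ✗
Satisfying worlds: {w0, w1, w2, w3}.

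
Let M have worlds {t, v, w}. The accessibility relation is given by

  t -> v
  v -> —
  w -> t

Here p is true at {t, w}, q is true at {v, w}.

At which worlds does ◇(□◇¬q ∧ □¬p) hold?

{t}

t: successors {v}; □◇¬q ∧ □¬p there: v:T. ✓
v: no successors, so ◇(□◇¬q ∧ □¬p) fails. ✗
w: successors {t}; □◇¬q ∧ □¬p there: t:F. ✗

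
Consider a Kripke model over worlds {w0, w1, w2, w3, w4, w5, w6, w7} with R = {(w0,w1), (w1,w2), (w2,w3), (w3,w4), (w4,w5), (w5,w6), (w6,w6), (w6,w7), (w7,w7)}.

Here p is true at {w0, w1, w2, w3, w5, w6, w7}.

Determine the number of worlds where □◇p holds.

w0: successors {w1}; ◇p there: w1:T. ✓
w1: successors {w2}; ◇p there: w2:T. ✓
w2: successors {w3}; ◇p there: w3:F. ✗
w3: successors {w4}; ◇p there: w4:T. ✓
w4: successors {w5}; ◇p there: w5:T. ✓
w5: successors {w6}; ◇p there: w6:T. ✓
w6: successors {w6, w7}; ◇p there: w6:T, w7:T. ✓
w7: successors {w7}; ◇p there: w7:T. ✓
Satisfying worlds: {w0, w1, w3, w4, w5, w6, w7}.

7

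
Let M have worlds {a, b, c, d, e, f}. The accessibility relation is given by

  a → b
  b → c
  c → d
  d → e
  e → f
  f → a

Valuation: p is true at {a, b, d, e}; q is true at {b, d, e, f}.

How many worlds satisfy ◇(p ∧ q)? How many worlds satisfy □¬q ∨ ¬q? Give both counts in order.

3 and 4

For ◇(p ∧ q):
a: successors {b}; p ∧ q there: b:T. ✓
b: successors {c}; p ∧ q there: c:F. ✗
c: successors {d}; p ∧ q there: d:T. ✓
d: successors {e}; p ∧ q there: e:T. ✓
e: successors {f}; p ∧ q there: f:F. ✗
f: successors {a}; p ∧ q there: a:F. ✗
— 3 worlds.
For □¬q ∨ ¬q:
a: □¬q is F, ¬q is T. ✓
b: □¬q is T, ¬q is F. ✓
c: □¬q is F, ¬q is T. ✓
d: □¬q is F, ¬q is F. ✗
e: □¬q is F, ¬q is F. ✗
f: □¬q is T, ¬q is F. ✓
— 4 worlds.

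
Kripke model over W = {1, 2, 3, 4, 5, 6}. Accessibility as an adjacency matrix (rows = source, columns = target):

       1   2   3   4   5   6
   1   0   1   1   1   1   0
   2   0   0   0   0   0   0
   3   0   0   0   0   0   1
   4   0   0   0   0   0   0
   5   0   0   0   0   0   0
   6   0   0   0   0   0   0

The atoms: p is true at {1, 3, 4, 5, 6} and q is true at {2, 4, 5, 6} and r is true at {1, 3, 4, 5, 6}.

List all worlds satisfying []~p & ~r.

{2}

1: []~p is F, ~r is F. ✗
2: []~p is T, ~r is T. ✓
3: []~p is F, ~r is F. ✗
4: []~p is T, ~r is F. ✗
5: []~p is T, ~r is F. ✗
6: []~p is T, ~r is F. ✗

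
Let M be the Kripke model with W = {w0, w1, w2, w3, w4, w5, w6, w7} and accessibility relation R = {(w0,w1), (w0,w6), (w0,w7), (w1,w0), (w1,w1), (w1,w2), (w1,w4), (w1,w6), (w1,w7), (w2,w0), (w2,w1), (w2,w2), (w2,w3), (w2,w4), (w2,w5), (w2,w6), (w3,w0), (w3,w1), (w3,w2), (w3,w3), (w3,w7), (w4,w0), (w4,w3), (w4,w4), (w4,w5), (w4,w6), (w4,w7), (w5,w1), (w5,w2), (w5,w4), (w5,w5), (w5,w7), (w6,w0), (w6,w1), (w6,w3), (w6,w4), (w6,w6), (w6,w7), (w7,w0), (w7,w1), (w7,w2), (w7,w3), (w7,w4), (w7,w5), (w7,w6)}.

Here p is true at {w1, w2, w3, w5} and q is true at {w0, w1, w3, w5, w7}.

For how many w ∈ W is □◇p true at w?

8

w0: successors {w1, w6, w7}; ◇p there: w1:T, w6:T, w7:T. ✓
w1: successors {w0, w1, w2, w4, w6, w7}; ◇p there: w0:T, w1:T, w2:T, w4:T, w6:T, w7:T. ✓
w2: successors {w0, w1, w2, w3, w4, w5, w6}; ◇p there: w0:T, w1:T, w2:T, w3:T, w4:T, w5:T, w6:T. ✓
w3: successors {w0, w1, w2, w3, w7}; ◇p there: w0:T, w1:T, w2:T, w3:T, w7:T. ✓
w4: successors {w0, w3, w4, w5, w6, w7}; ◇p there: w0:T, w3:T, w4:T, w5:T, w6:T, w7:T. ✓
w5: successors {w1, w2, w4, w5, w7}; ◇p there: w1:T, w2:T, w4:T, w5:T, w7:T. ✓
w6: successors {w0, w1, w3, w4, w6, w7}; ◇p there: w0:T, w1:T, w3:T, w4:T, w6:T, w7:T. ✓
w7: successors {w0, w1, w2, w3, w4, w5, w6}; ◇p there: w0:T, w1:T, w2:T, w3:T, w4:T, w5:T, w6:T. ✓
Satisfying worlds: {w0, w1, w2, w3, w4, w5, w6, w7}.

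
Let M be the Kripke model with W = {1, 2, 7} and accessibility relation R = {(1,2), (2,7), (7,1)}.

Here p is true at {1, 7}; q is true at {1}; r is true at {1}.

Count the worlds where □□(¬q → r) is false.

1: successors {2}; □(¬q → r) there: 2:F. ✗
2: successors {7}; □(¬q → r) there: 7:T. ✓
7: successors {1}; □(¬q → r) there: 1:F. ✗
Satisfying worlds: {2}.
So □□(¬q → r) fails at the other 2 worlds.

2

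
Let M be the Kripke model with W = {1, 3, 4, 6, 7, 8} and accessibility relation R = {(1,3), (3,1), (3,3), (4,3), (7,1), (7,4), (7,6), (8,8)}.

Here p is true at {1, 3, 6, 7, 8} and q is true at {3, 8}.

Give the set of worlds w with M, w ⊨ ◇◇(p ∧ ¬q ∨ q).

{1, 3, 4, 7, 8}

1: successors {3}; ◇(p ∧ ¬q ∨ q) there: 3:T. ✓
3: successors {1, 3}; ◇(p ∧ ¬q ∨ q) there: 1:T, 3:T. ✓
4: successors {3}; ◇(p ∧ ¬q ∨ q) there: 3:T. ✓
6: no successors, so ◇◇(p ∧ ¬q ∨ q) fails. ✗
7: successors {1, 4, 6}; ◇(p ∧ ¬q ∨ q) there: 1:T, 4:T, 6:F. ✓
8: successors {8}; ◇(p ∧ ¬q ∨ q) there: 8:T. ✓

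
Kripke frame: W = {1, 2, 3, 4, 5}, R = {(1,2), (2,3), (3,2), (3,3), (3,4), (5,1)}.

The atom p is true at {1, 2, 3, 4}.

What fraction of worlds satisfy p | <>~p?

1: p is T, <>~p is F. ✓
2: p is T, <>~p is F. ✓
3: p is T, <>~p is F. ✓
4: p is T, <>~p is F. ✓
5: p is F, <>~p is F. ✗
That's 4 of 5 worlds, so 4/5.

4/5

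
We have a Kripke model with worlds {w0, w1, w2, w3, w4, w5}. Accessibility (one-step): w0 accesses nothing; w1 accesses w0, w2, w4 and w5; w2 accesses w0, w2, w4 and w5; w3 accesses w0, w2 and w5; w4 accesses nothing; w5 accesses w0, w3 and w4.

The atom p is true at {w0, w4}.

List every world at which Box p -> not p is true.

w0: Box p is T, not p is F. ✗
w1: Box p is F, not p is T. ✓
w2: Box p is F, not p is T. ✓
w3: Box p is F, not p is T. ✓
w4: Box p is T, not p is F. ✗
w5: Box p is F, not p is T. ✓

{w1, w2, w3, w5}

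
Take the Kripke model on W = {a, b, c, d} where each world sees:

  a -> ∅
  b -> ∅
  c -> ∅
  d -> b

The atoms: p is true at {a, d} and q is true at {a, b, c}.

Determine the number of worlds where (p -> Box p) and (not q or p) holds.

a: p -> Box p is T, not q or p is T. ✓
b: p -> Box p is T, not q or p is F. ✗
c: p -> Box p is T, not q or p is F. ✗
d: p -> Box p is F, not q or p is T. ✗
Satisfying worlds: {a}.

1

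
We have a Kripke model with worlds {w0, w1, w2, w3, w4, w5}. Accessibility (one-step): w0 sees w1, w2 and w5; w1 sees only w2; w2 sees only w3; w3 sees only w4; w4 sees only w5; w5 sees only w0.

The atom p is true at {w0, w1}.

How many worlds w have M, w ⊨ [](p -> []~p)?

5

w0: successors {w1, w2, w5}; p -> []~p there: w1:T, w2:T, w5:T. ✓
w1: successors {w2}; p -> []~p there: w2:T. ✓
w2: successors {w3}; p -> []~p there: w3:T. ✓
w3: successors {w4}; p -> []~p there: w4:T. ✓
w4: successors {w5}; p -> []~p there: w5:T. ✓
w5: successors {w0}; p -> []~p there: w0:F. ✗
Satisfying worlds: {w0, w1, w2, w3, w4}.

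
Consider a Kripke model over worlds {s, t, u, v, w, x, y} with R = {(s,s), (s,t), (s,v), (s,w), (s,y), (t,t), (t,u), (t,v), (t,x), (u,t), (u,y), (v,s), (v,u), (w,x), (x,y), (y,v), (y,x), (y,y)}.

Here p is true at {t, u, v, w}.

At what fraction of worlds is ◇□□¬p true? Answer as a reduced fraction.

1/7

s: successors {s, t, v, w, y}; □□¬p there: s:F, t:F, v:F, w:T, y:F. ✓
t: successors {t, u, v, x}; □□¬p there: t:F, u:F, v:F, x:F. ✗
u: successors {t, y}; □□¬p there: t:F, y:F. ✗
v: successors {s, u}; □□¬p there: s:F, u:F. ✗
w: successors {x}; □□¬p there: x:F. ✗
x: successors {y}; □□¬p there: y:F. ✗
y: successors {v, x, y}; □□¬p there: v:F, x:F, y:F. ✗
That's 1 of 7 worlds, so 1/7.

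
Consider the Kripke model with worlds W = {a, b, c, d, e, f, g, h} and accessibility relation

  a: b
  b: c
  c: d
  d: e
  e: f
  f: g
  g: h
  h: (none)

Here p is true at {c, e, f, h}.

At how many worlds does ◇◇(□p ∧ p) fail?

a: successors {b}; ◇(□p ∧ p) there: b:F. ✗
b: successors {c}; ◇(□p ∧ p) there: c:F. ✗
c: successors {d}; ◇(□p ∧ p) there: d:T. ✓
d: successors {e}; ◇(□p ∧ p) there: e:F. ✗
e: successors {f}; ◇(□p ∧ p) there: f:F. ✗
f: successors {g}; ◇(□p ∧ p) there: g:T. ✓
g: successors {h}; ◇(□p ∧ p) there: h:F. ✗
h: no successors, so ◇◇(□p ∧ p) fails. ✗
Satisfying worlds: {c, f}.
So ◇◇(□p ∧ p) fails at the other 6 worlds.

6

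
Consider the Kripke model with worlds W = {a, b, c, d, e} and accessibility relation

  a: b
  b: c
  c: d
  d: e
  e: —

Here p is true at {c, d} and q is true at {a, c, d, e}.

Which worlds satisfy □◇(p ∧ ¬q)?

{e}

a: successors {b}; ◇(p ∧ ¬q) there: b:F. ✗
b: successors {c}; ◇(p ∧ ¬q) there: c:F. ✗
c: successors {d}; ◇(p ∧ ¬q) there: d:F. ✗
d: successors {e}; ◇(p ∧ ¬q) there: e:F. ✗
e: no successors, so □◇(p ∧ ¬q) holds vacuously. ✓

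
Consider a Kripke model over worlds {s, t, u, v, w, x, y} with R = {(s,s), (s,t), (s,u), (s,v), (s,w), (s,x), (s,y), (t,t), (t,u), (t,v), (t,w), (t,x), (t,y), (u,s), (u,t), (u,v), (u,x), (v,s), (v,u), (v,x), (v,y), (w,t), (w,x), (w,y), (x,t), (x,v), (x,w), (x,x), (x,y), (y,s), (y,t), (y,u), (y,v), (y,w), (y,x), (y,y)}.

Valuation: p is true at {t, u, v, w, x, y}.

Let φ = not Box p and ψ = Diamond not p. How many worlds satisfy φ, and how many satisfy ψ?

For not Box p:
s: Box p is F. ✓
t: Box p is T. ✗
u: Box p is F. ✓
v: Box p is F. ✓
w: Box p is T. ✗
x: Box p is T. ✗
y: Box p is F. ✓
— 4 worlds.
For Diamond not p:
s: successors {s, t, u, v, w, x, y}; not p there: s:T, t:F, u:F, v:F, w:F, x:F, y:F. ✓
t: successors {t, u, v, w, x, y}; not p there: t:F, u:F, v:F, w:F, x:F, y:F. ✗
u: successors {s, t, v, x}; not p there: s:T, t:F, v:F, x:F. ✓
v: successors {s, u, x, y}; not p there: s:T, u:F, x:F, y:F. ✓
w: successors {t, x, y}; not p there: t:F, x:F, y:F. ✗
x: successors {t, v, w, x, y}; not p there: t:F, v:F, w:F, x:F, y:F. ✗
y: successors {s, t, u, v, w, x, y}; not p there: s:T, t:F, u:F, v:F, w:F, x:F, y:F. ✓
— 4 worlds.

4 and 4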